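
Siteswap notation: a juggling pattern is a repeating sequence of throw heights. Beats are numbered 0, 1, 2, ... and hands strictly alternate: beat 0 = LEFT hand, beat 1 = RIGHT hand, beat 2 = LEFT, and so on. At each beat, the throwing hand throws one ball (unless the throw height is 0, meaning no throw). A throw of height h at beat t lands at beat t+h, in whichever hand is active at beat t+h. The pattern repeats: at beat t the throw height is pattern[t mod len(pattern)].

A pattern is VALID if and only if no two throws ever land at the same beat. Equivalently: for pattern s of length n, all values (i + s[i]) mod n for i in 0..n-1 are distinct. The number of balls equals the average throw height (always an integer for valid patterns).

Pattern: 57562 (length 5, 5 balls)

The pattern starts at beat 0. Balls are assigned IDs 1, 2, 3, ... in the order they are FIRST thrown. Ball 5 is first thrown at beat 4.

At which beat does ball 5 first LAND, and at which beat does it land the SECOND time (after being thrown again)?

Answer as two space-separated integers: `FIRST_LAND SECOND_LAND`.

Answer: 6 13

Derivation:
Beat 0 (L): throw ball1 h=5 -> lands@5:R; in-air after throw: [b1@5:R]
Beat 1 (R): throw ball2 h=7 -> lands@8:L; in-air after throw: [b1@5:R b2@8:L]
Beat 2 (L): throw ball3 h=5 -> lands@7:R; in-air after throw: [b1@5:R b3@7:R b2@8:L]
Beat 3 (R): throw ball4 h=6 -> lands@9:R; in-air after throw: [b1@5:R b3@7:R b2@8:L b4@9:R]
Beat 4 (L): throw ball5 h=2 -> lands@6:L; in-air after throw: [b1@5:R b5@6:L b3@7:R b2@8:L b4@9:R]
Beat 5 (R): throw ball1 h=5 -> lands@10:L; in-air after throw: [b5@6:L b3@7:R b2@8:L b4@9:R b1@10:L]
Beat 6 (L): throw ball5 h=7 -> lands@13:R; in-air after throw: [b3@7:R b2@8:L b4@9:R b1@10:L b5@13:R]
Beat 7 (R): throw ball3 h=5 -> lands@12:L; in-air after throw: [b2@8:L b4@9:R b1@10:L b3@12:L b5@13:R]
Beat 8 (L): throw ball2 h=6 -> lands@14:L; in-air after throw: [b4@9:R b1@10:L b3@12:L b5@13:R b2@14:L]
Beat 9 (R): throw ball4 h=2 -> lands@11:R; in-air after throw: [b1@10:L b4@11:R b3@12:L b5@13:R b2@14:L]
Beat 10 (L): throw ball1 h=5 -> lands@15:R; in-air after throw: [b4@11:R b3@12:L b5@13:R b2@14:L b1@15:R]
Beat 11 (R): throw ball4 h=7 -> lands@18:L; in-air after throw: [b3@12:L b5@13:R b2@14:L b1@15:R b4@18:L]
Beat 12 (L): throw ball3 h=5 -> lands@17:R; in-air after throw: [b5@13:R b2@14:L b1@15:R b3@17:R b4@18:L]
Beat 13 (R): throw ball5 h=6 -> lands@19:R; in-air after throw: [b2@14:L b1@15:R b3@17:R b4@18:L b5@19:R]
Ball 5: thrown@4 h=2 -> first land @6; rethrown@6 h=7 -> second land @13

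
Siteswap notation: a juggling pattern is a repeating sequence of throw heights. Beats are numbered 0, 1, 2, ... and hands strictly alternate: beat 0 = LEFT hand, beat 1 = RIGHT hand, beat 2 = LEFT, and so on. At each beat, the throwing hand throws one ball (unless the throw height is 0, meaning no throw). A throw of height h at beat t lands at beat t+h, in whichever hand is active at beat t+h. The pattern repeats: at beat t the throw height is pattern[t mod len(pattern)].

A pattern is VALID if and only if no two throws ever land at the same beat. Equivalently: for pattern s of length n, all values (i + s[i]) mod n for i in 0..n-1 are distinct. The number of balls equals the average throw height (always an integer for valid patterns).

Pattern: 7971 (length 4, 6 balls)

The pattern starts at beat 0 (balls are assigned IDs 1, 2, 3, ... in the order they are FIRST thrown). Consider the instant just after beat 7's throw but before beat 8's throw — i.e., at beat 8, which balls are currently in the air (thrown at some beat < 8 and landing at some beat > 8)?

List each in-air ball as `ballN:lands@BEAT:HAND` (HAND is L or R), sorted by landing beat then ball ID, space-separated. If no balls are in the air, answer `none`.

Answer: ball3:lands@9:R ball2:lands@10:L ball4:lands@11:R ball6:lands@13:R ball5:lands@14:L

Derivation:
Beat 0 (L): throw ball1 h=7 -> lands@7:R; in-air after throw: [b1@7:R]
Beat 1 (R): throw ball2 h=9 -> lands@10:L; in-air after throw: [b1@7:R b2@10:L]
Beat 2 (L): throw ball3 h=7 -> lands@9:R; in-air after throw: [b1@7:R b3@9:R b2@10:L]
Beat 3 (R): throw ball4 h=1 -> lands@4:L; in-air after throw: [b4@4:L b1@7:R b3@9:R b2@10:L]
Beat 4 (L): throw ball4 h=7 -> lands@11:R; in-air after throw: [b1@7:R b3@9:R b2@10:L b4@11:R]
Beat 5 (R): throw ball5 h=9 -> lands@14:L; in-air after throw: [b1@7:R b3@9:R b2@10:L b4@11:R b5@14:L]
Beat 6 (L): throw ball6 h=7 -> lands@13:R; in-air after throw: [b1@7:R b3@9:R b2@10:L b4@11:R b6@13:R b5@14:L]
Beat 7 (R): throw ball1 h=1 -> lands@8:L; in-air after throw: [b1@8:L b3@9:R b2@10:L b4@11:R b6@13:R b5@14:L]
Beat 8 (L): throw ball1 h=7 -> lands@15:R; in-air after throw: [b3@9:R b2@10:L b4@11:R b6@13:R b5@14:L b1@15:R]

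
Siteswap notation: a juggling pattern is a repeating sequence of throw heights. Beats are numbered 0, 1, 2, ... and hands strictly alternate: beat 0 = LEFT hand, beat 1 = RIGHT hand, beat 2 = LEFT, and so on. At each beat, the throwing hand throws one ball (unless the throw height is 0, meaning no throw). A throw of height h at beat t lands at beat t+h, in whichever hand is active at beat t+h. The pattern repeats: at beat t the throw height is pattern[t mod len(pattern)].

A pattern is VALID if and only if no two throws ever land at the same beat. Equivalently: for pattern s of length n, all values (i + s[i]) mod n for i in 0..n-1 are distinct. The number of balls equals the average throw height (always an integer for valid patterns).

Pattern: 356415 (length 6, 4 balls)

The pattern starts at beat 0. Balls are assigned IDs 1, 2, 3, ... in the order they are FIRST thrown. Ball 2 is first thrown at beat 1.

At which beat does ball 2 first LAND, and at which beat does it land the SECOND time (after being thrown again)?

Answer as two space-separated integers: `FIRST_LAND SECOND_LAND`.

Beat 0 (L): throw ball1 h=3 -> lands@3:R; in-air after throw: [b1@3:R]
Beat 1 (R): throw ball2 h=5 -> lands@6:L; in-air after throw: [b1@3:R b2@6:L]
Beat 2 (L): throw ball3 h=6 -> lands@8:L; in-air after throw: [b1@3:R b2@6:L b3@8:L]
Beat 3 (R): throw ball1 h=4 -> lands@7:R; in-air after throw: [b2@6:L b1@7:R b3@8:L]
Beat 4 (L): throw ball4 h=1 -> lands@5:R; in-air after throw: [b4@5:R b2@6:L b1@7:R b3@8:L]
Beat 5 (R): throw ball4 h=5 -> lands@10:L; in-air after throw: [b2@6:L b1@7:R b3@8:L b4@10:L]
Beat 6 (L): throw ball2 h=3 -> lands@9:R; in-air after throw: [b1@7:R b3@8:L b2@9:R b4@10:L]
Beat 7 (R): throw ball1 h=5 -> lands@12:L; in-air after throw: [b3@8:L b2@9:R b4@10:L b1@12:L]
Beat 8 (L): throw ball3 h=6 -> lands@14:L; in-air after throw: [b2@9:R b4@10:L b1@12:L b3@14:L]
Beat 9 (R): throw ball2 h=4 -> lands@13:R; in-air after throw: [b4@10:L b1@12:L b2@13:R b3@14:L]
Ball 2: thrown@1 h=5 -> first land @6; rethrown@6 h=3 -> second land @9

Answer: 6 9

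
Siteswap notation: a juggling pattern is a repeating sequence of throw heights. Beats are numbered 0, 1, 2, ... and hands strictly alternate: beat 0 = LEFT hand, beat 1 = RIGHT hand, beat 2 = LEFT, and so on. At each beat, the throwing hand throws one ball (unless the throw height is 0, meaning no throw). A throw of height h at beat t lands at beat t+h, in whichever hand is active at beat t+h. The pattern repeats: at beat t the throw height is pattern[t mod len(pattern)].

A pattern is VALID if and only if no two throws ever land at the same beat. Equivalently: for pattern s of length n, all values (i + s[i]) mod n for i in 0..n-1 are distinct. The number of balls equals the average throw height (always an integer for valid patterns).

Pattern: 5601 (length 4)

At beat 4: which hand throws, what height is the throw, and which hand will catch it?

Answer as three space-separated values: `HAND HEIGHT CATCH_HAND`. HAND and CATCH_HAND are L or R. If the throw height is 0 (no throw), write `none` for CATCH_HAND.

Answer: L 5 R

Derivation:
Beat 4: 4 mod 2 = 0, so hand = L
Throw height = pattern[4 mod 4] = pattern[0] = 5
Lands at beat 4+5=9, 9 mod 2 = 1, so catch hand = R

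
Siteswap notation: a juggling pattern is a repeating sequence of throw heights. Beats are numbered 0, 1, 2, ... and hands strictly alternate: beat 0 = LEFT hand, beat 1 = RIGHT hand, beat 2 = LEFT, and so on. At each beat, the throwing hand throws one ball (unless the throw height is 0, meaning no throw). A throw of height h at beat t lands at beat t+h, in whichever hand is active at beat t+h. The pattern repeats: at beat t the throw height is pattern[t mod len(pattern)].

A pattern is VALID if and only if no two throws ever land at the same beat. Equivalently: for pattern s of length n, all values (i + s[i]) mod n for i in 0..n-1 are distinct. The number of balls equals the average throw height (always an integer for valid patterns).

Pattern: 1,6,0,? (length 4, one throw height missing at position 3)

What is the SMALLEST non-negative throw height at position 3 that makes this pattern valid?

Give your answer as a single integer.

Answer: 1

Derivation:
i=0: (0 + 1) mod 4 = 1
i=1: (1 + 6) mod 4 = 3
i=2: (2 + 0) mod 4 = 2
i=3: s[i]=? (unknown)
Known residues: [1, 2, 3]; need a permutation of 0..3, so missing residue r = 0
Need (3 + s) mod 4 = 0; smallest s = (0 - 3) mod 4 = 1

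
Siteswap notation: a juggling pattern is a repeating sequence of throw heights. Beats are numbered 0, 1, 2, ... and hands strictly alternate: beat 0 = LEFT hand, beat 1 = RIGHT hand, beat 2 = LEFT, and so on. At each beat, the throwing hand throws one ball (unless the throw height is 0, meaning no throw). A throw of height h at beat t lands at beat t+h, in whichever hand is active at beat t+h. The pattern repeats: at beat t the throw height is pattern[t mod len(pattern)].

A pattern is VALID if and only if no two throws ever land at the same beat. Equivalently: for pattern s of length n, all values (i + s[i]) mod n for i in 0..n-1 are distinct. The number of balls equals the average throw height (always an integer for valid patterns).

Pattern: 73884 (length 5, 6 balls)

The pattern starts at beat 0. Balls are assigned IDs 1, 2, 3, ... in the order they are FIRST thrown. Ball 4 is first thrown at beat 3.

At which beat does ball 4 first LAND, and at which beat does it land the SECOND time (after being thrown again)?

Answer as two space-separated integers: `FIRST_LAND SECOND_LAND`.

Beat 0 (L): throw ball1 h=7 -> lands@7:R; in-air after throw: [b1@7:R]
Beat 1 (R): throw ball2 h=3 -> lands@4:L; in-air after throw: [b2@4:L b1@7:R]
Beat 2 (L): throw ball3 h=8 -> lands@10:L; in-air after throw: [b2@4:L b1@7:R b3@10:L]
Beat 3 (R): throw ball4 h=8 -> lands@11:R; in-air after throw: [b2@4:L b1@7:R b3@10:L b4@11:R]
Beat 4 (L): throw ball2 h=4 -> lands@8:L; in-air after throw: [b1@7:R b2@8:L b3@10:L b4@11:R]
Beat 5 (R): throw ball5 h=7 -> lands@12:L; in-air after throw: [b1@7:R b2@8:L b3@10:L b4@11:R b5@12:L]
Beat 6 (L): throw ball6 h=3 -> lands@9:R; in-air after throw: [b1@7:R b2@8:L b6@9:R b3@10:L b4@11:R b5@12:L]
Beat 7 (R): throw ball1 h=8 -> lands@15:R; in-air after throw: [b2@8:L b6@9:R b3@10:L b4@11:R b5@12:L b1@15:R]
Beat 8 (L): throw ball2 h=8 -> lands@16:L; in-air after throw: [b6@9:R b3@10:L b4@11:R b5@12:L b1@15:R b2@16:L]
Beat 9 (R): throw ball6 h=4 -> lands@13:R; in-air after throw: [b3@10:L b4@11:R b5@12:L b6@13:R b1@15:R b2@16:L]
Beat 10 (L): throw ball3 h=7 -> lands@17:R; in-air after throw: [b4@11:R b5@12:L b6@13:R b1@15:R b2@16:L b3@17:R]
Beat 11 (R): throw ball4 h=3 -> lands@14:L; in-air after throw: [b5@12:L b6@13:R b4@14:L b1@15:R b2@16:L b3@17:R]
Beat 12 (L): throw ball5 h=8 -> lands@20:L; in-air after throw: [b6@13:R b4@14:L b1@15:R b2@16:L b3@17:R b5@20:L]
Beat 13 (R): throw ball6 h=8 -> lands@21:R; in-air after throw: [b4@14:L b1@15:R b2@16:L b3@17:R b5@20:L b6@21:R]
Beat 14 (L): throw ball4 h=4 -> lands@18:L; in-air after throw: [b1@15:R b2@16:L b3@17:R b4@18:L b5@20:L b6@21:R]
Ball 4: thrown@3 h=8 -> first land @11; rethrown@11 h=3 -> second land @14

Answer: 11 14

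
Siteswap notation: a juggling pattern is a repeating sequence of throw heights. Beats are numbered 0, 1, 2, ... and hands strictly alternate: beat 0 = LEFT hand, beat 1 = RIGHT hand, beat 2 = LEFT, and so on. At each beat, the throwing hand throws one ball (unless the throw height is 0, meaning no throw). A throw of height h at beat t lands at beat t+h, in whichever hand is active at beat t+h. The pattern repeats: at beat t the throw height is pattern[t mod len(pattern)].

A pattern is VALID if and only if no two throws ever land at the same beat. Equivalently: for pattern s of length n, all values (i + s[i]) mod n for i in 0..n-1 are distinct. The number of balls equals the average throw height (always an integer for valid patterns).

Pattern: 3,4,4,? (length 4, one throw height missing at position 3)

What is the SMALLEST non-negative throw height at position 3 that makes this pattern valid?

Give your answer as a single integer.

Answer: 1

Derivation:
i=0: (0 + 3) mod 4 = 3
i=1: (1 + 4) mod 4 = 1
i=2: (2 + 4) mod 4 = 2
i=3: s[i]=? (unknown)
Known residues: [1, 2, 3]; need a permutation of 0..3, so missing residue r = 0
Need (3 + s) mod 4 = 0; smallest s = (0 - 3) mod 4 = 1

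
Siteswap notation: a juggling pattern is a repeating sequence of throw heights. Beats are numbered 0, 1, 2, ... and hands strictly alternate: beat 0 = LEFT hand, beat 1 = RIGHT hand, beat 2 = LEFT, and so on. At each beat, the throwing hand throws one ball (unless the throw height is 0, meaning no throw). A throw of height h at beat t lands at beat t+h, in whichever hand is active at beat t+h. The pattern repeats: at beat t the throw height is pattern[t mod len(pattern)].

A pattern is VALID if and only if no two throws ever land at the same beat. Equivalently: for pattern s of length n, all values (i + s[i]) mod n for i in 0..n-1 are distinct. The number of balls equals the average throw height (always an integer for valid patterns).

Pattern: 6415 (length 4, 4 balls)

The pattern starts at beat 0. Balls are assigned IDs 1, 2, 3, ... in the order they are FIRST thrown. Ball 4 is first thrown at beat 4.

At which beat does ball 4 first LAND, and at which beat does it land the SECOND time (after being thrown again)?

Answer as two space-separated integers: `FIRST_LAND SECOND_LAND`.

Answer: 10 11

Derivation:
Beat 0 (L): throw ball1 h=6 -> lands@6:L; in-air after throw: [b1@6:L]
Beat 1 (R): throw ball2 h=4 -> lands@5:R; in-air after throw: [b2@5:R b1@6:L]
Beat 2 (L): throw ball3 h=1 -> lands@3:R; in-air after throw: [b3@3:R b2@5:R b1@6:L]
Beat 3 (R): throw ball3 h=5 -> lands@8:L; in-air after throw: [b2@5:R b1@6:L b3@8:L]
Beat 4 (L): throw ball4 h=6 -> lands@10:L; in-air after throw: [b2@5:R b1@6:L b3@8:L b4@10:L]
Beat 5 (R): throw ball2 h=4 -> lands@9:R; in-air after throw: [b1@6:L b3@8:L b2@9:R b4@10:L]
Beat 6 (L): throw ball1 h=1 -> lands@7:R; in-air after throw: [b1@7:R b3@8:L b2@9:R b4@10:L]
Beat 7 (R): throw ball1 h=5 -> lands@12:L; in-air after throw: [b3@8:L b2@9:R b4@10:L b1@12:L]
Beat 8 (L): throw ball3 h=6 -> lands@14:L; in-air after throw: [b2@9:R b4@10:L b1@12:L b3@14:L]
Beat 9 (R): throw ball2 h=4 -> lands@13:R; in-air after throw: [b4@10:L b1@12:L b2@13:R b3@14:L]
Beat 10 (L): throw ball4 h=1 -> lands@11:R; in-air after throw: [b4@11:R b1@12:L b2@13:R b3@14:L]
Beat 11 (R): throw ball4 h=5 -> lands@16:L; in-air after throw: [b1@12:L b2@13:R b3@14:L b4@16:L]
Ball 4: thrown@4 h=6 -> first land @10; rethrown@10 h=1 -> second land @11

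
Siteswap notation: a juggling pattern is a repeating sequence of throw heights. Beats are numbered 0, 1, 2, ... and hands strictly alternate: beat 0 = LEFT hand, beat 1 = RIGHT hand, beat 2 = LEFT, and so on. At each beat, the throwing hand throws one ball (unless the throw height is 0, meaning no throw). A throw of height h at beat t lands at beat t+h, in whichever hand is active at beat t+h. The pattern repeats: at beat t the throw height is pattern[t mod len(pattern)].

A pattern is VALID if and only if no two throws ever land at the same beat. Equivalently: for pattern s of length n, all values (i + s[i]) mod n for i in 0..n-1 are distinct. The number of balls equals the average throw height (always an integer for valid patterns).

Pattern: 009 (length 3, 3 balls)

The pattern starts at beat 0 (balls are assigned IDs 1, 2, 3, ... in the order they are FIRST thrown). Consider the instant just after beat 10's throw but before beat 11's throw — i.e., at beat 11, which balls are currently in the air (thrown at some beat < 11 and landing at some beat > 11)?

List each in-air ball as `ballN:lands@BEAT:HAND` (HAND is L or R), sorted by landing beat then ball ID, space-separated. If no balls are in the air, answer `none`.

Answer: ball2:lands@14:L ball3:lands@17:R

Derivation:
Beat 2 (L): throw ball1 h=9 -> lands@11:R; in-air after throw: [b1@11:R]
Beat 5 (R): throw ball2 h=9 -> lands@14:L; in-air after throw: [b1@11:R b2@14:L]
Beat 8 (L): throw ball3 h=9 -> lands@17:R; in-air after throw: [b1@11:R b2@14:L b3@17:R]
Beat 11 (R): throw ball1 h=9 -> lands@20:L; in-air after throw: [b2@14:L b3@17:R b1@20:L]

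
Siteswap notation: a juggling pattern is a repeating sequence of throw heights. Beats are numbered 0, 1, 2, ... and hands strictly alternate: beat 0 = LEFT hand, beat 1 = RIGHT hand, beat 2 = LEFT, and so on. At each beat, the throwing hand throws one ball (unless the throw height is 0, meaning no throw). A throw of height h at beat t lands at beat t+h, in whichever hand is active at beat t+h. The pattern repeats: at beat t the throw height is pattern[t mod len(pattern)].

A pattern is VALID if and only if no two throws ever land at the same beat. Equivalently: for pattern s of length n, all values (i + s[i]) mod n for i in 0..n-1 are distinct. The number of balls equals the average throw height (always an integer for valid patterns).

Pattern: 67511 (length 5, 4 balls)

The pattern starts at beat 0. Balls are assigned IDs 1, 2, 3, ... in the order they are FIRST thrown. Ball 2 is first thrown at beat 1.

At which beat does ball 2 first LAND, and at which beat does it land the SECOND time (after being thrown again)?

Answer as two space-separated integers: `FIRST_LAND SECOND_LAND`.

Beat 0 (L): throw ball1 h=6 -> lands@6:L; in-air after throw: [b1@6:L]
Beat 1 (R): throw ball2 h=7 -> lands@8:L; in-air after throw: [b1@6:L b2@8:L]
Beat 2 (L): throw ball3 h=5 -> lands@7:R; in-air after throw: [b1@6:L b3@7:R b2@8:L]
Beat 3 (R): throw ball4 h=1 -> lands@4:L; in-air after throw: [b4@4:L b1@6:L b3@7:R b2@8:L]
Beat 4 (L): throw ball4 h=1 -> lands@5:R; in-air after throw: [b4@5:R b1@6:L b3@7:R b2@8:L]
Beat 5 (R): throw ball4 h=6 -> lands@11:R; in-air after throw: [b1@6:L b3@7:R b2@8:L b4@11:R]
Beat 6 (L): throw ball1 h=7 -> lands@13:R; in-air after throw: [b3@7:R b2@8:L b4@11:R b1@13:R]
Beat 7 (R): throw ball3 h=5 -> lands@12:L; in-air after throw: [b2@8:L b4@11:R b3@12:L b1@13:R]
Beat 8 (L): throw ball2 h=1 -> lands@9:R; in-air after throw: [b2@9:R b4@11:R b3@12:L b1@13:R]
Beat 9 (R): throw ball2 h=1 -> lands@10:L; in-air after throw: [b2@10:L b4@11:R b3@12:L b1@13:R]
Ball 2: thrown@1 h=7 -> first land @8; rethrown@8 h=1 -> second land @9

Answer: 8 9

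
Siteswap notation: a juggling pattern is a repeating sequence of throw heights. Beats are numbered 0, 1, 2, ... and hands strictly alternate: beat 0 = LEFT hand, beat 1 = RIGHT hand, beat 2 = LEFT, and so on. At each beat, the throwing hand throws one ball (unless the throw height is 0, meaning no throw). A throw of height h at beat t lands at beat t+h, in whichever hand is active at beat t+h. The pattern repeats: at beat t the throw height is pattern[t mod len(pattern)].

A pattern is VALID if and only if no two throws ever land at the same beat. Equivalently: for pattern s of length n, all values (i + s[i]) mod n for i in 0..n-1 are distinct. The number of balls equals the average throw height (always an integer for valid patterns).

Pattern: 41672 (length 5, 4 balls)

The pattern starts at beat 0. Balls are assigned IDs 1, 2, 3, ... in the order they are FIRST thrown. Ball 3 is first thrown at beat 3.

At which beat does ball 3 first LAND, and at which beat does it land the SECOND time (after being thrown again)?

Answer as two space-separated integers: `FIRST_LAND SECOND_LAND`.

Answer: 10 14

Derivation:
Beat 0 (L): throw ball1 h=4 -> lands@4:L; in-air after throw: [b1@4:L]
Beat 1 (R): throw ball2 h=1 -> lands@2:L; in-air after throw: [b2@2:L b1@4:L]
Beat 2 (L): throw ball2 h=6 -> lands@8:L; in-air after throw: [b1@4:L b2@8:L]
Beat 3 (R): throw ball3 h=7 -> lands@10:L; in-air after throw: [b1@4:L b2@8:L b3@10:L]
Beat 4 (L): throw ball1 h=2 -> lands@6:L; in-air after throw: [b1@6:L b2@8:L b3@10:L]
Beat 5 (R): throw ball4 h=4 -> lands@9:R; in-air after throw: [b1@6:L b2@8:L b4@9:R b3@10:L]
Beat 6 (L): throw ball1 h=1 -> lands@7:R; in-air after throw: [b1@7:R b2@8:L b4@9:R b3@10:L]
Beat 7 (R): throw ball1 h=6 -> lands@13:R; in-air after throw: [b2@8:L b4@9:R b3@10:L b1@13:R]
Beat 8 (L): throw ball2 h=7 -> lands@15:R; in-air after throw: [b4@9:R b3@10:L b1@13:R b2@15:R]
Beat 9 (R): throw ball4 h=2 -> lands@11:R; in-air after throw: [b3@10:L b4@11:R b1@13:R b2@15:R]
Beat 10 (L): throw ball3 h=4 -> lands@14:L; in-air after throw: [b4@11:R b1@13:R b3@14:L b2@15:R]
Beat 11 (R): throw ball4 h=1 -> lands@12:L; in-air after throw: [b4@12:L b1@13:R b3@14:L b2@15:R]
Beat 12 (L): throw ball4 h=6 -> lands@18:L; in-air after throw: [b1@13:R b3@14:L b2@15:R b4@18:L]
Beat 13 (R): throw ball1 h=7 -> lands@20:L; in-air after throw: [b3@14:L b2@15:R b4@18:L b1@20:L]
Beat 14 (L): throw ball3 h=2 -> lands@16:L; in-air after throw: [b2@15:R b3@16:L b4@18:L b1@20:L]
Ball 3: thrown@3 h=7 -> first land @10; rethrown@10 h=4 -> second land @14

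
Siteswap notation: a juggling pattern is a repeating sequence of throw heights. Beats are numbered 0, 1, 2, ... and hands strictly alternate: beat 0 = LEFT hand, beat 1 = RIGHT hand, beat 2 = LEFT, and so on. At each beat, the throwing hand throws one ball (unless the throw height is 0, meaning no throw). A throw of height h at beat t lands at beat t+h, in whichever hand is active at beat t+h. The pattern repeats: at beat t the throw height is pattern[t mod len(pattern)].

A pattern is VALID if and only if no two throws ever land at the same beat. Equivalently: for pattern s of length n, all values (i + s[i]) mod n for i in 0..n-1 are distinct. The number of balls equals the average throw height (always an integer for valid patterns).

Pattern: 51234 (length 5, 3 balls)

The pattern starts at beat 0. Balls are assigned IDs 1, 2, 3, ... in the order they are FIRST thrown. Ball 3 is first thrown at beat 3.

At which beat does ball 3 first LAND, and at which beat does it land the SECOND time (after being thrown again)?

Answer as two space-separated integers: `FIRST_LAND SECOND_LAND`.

Beat 0 (L): throw ball1 h=5 -> lands@5:R; in-air after throw: [b1@5:R]
Beat 1 (R): throw ball2 h=1 -> lands@2:L; in-air after throw: [b2@2:L b1@5:R]
Beat 2 (L): throw ball2 h=2 -> lands@4:L; in-air after throw: [b2@4:L b1@5:R]
Beat 3 (R): throw ball3 h=3 -> lands@6:L; in-air after throw: [b2@4:L b1@5:R b3@6:L]
Beat 4 (L): throw ball2 h=4 -> lands@8:L; in-air after throw: [b1@5:R b3@6:L b2@8:L]
Beat 5 (R): throw ball1 h=5 -> lands@10:L; in-air after throw: [b3@6:L b2@8:L b1@10:L]
Beat 6 (L): throw ball3 h=1 -> lands@7:R; in-air after throw: [b3@7:R b2@8:L b1@10:L]
Beat 7 (R): throw ball3 h=2 -> lands@9:R; in-air after throw: [b2@8:L b3@9:R b1@10:L]
Ball 3: thrown@3 h=3 -> first land @6; rethrown@6 h=1 -> second land @7

Answer: 6 7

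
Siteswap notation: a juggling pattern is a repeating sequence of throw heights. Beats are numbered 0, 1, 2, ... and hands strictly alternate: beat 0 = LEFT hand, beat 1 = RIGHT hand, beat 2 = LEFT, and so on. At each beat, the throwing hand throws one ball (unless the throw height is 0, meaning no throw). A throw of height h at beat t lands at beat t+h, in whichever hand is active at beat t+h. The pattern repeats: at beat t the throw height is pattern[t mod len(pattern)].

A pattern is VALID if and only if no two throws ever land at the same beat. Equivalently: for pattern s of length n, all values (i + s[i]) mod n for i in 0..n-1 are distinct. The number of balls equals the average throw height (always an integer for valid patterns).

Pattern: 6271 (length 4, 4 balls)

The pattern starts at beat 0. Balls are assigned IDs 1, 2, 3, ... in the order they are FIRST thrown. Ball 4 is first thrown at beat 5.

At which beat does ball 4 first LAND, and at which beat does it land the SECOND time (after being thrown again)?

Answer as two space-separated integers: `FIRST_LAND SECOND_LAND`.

Beat 0 (L): throw ball1 h=6 -> lands@6:L; in-air after throw: [b1@6:L]
Beat 1 (R): throw ball2 h=2 -> lands@3:R; in-air after throw: [b2@3:R b1@6:L]
Beat 2 (L): throw ball3 h=7 -> lands@9:R; in-air after throw: [b2@3:R b1@6:L b3@9:R]
Beat 3 (R): throw ball2 h=1 -> lands@4:L; in-air after throw: [b2@4:L b1@6:L b3@9:R]
Beat 4 (L): throw ball2 h=6 -> lands@10:L; in-air after throw: [b1@6:L b3@9:R b2@10:L]
Beat 5 (R): throw ball4 h=2 -> lands@7:R; in-air after throw: [b1@6:L b4@7:R b3@9:R b2@10:L]
Beat 6 (L): throw ball1 h=7 -> lands@13:R; in-air after throw: [b4@7:R b3@9:R b2@10:L b1@13:R]
Beat 7 (R): throw ball4 h=1 -> lands@8:L; in-air after throw: [b4@8:L b3@9:R b2@10:L b1@13:R]
Beat 8 (L): throw ball4 h=6 -> lands@14:L; in-air after throw: [b3@9:R b2@10:L b1@13:R b4@14:L]
Ball 4: thrown@5 h=2 -> first land @7; rethrown@7 h=1 -> second land @8

Answer: 7 8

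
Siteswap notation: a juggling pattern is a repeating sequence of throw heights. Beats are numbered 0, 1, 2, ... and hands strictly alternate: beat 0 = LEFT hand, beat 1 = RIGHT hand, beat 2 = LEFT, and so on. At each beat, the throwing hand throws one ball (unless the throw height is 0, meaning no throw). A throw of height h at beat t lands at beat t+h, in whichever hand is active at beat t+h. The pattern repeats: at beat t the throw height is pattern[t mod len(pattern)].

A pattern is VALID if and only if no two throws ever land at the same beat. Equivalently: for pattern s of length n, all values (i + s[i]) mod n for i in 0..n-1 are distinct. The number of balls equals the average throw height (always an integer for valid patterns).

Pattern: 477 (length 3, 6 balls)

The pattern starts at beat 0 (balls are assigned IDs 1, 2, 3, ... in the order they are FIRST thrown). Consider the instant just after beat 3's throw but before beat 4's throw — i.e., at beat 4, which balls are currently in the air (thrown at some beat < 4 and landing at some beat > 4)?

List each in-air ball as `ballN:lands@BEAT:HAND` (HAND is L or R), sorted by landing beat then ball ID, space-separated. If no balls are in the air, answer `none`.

Beat 0 (L): throw ball1 h=4 -> lands@4:L; in-air after throw: [b1@4:L]
Beat 1 (R): throw ball2 h=7 -> lands@8:L; in-air after throw: [b1@4:L b2@8:L]
Beat 2 (L): throw ball3 h=7 -> lands@9:R; in-air after throw: [b1@4:L b2@8:L b3@9:R]
Beat 3 (R): throw ball4 h=4 -> lands@7:R; in-air after throw: [b1@4:L b4@7:R b2@8:L b3@9:R]
Beat 4 (L): throw ball1 h=7 -> lands@11:R; in-air after throw: [b4@7:R b2@8:L b3@9:R b1@11:R]

Answer: ball4:lands@7:R ball2:lands@8:L ball3:lands@9:R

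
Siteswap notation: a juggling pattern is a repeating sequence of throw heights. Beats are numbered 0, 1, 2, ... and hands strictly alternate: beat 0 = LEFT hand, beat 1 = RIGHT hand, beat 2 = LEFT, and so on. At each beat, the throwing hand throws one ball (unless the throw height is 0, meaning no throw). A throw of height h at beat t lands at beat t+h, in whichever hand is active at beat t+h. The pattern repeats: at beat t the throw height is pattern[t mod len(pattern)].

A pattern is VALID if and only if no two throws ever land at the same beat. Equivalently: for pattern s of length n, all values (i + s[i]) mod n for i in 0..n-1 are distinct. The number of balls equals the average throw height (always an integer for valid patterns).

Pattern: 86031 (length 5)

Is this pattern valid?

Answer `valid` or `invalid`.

i=0: (i + s[i]) mod n = (0 + 8) mod 5 = 3
i=1: (i + s[i]) mod n = (1 + 6) mod 5 = 2
i=2: (i + s[i]) mod n = (2 + 0) mod 5 = 2
i=3: (i + s[i]) mod n = (3 + 3) mod 5 = 1
i=4: (i + s[i]) mod n = (4 + 1) mod 5 = 0
Residues: [3, 2, 2, 1, 0], distinct: False

Answer: invalid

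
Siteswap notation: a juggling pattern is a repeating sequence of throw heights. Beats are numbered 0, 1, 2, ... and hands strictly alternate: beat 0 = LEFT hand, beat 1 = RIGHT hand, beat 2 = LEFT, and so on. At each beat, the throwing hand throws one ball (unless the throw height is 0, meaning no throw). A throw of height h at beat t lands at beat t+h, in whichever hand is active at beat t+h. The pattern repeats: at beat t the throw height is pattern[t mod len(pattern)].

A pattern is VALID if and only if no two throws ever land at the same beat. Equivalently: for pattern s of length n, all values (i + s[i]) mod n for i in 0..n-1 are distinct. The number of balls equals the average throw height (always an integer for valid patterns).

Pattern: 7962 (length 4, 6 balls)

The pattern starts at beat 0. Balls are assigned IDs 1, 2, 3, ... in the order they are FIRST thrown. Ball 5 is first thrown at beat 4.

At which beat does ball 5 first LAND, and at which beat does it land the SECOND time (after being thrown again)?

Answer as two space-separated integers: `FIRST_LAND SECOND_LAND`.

Beat 0 (L): throw ball1 h=7 -> lands@7:R; in-air after throw: [b1@7:R]
Beat 1 (R): throw ball2 h=9 -> lands@10:L; in-air after throw: [b1@7:R b2@10:L]
Beat 2 (L): throw ball3 h=6 -> lands@8:L; in-air after throw: [b1@7:R b3@8:L b2@10:L]
Beat 3 (R): throw ball4 h=2 -> lands@5:R; in-air after throw: [b4@5:R b1@7:R b3@8:L b2@10:L]
Beat 4 (L): throw ball5 h=7 -> lands@11:R; in-air after throw: [b4@5:R b1@7:R b3@8:L b2@10:L b5@11:R]
Beat 5 (R): throw ball4 h=9 -> lands@14:L; in-air after throw: [b1@7:R b3@8:L b2@10:L b5@11:R b4@14:L]
Beat 6 (L): throw ball6 h=6 -> lands@12:L; in-air after throw: [b1@7:R b3@8:L b2@10:L b5@11:R b6@12:L b4@14:L]
Beat 7 (R): throw ball1 h=2 -> lands@9:R; in-air after throw: [b3@8:L b1@9:R b2@10:L b5@11:R b6@12:L b4@14:L]
Beat 8 (L): throw ball3 h=7 -> lands@15:R; in-air after throw: [b1@9:R b2@10:L b5@11:R b6@12:L b4@14:L b3@15:R]
Beat 9 (R): throw ball1 h=9 -> lands@18:L; in-air after throw: [b2@10:L b5@11:R b6@12:L b4@14:L b3@15:R b1@18:L]
Beat 10 (L): throw ball2 h=6 -> lands@16:L; in-air after throw: [b5@11:R b6@12:L b4@14:L b3@15:R b2@16:L b1@18:L]
Beat 11 (R): throw ball5 h=2 -> lands@13:R; in-air after throw: [b6@12:L b5@13:R b4@14:L b3@15:R b2@16:L b1@18:L]
Beat 12 (L): throw ball6 h=7 -> lands@19:R; in-air after throw: [b5@13:R b4@14:L b3@15:R b2@16:L b1@18:L b6@19:R]
Ball 5: thrown@4 h=7 -> first land @11; rethrown@11 h=2 -> second land @13

Answer: 11 13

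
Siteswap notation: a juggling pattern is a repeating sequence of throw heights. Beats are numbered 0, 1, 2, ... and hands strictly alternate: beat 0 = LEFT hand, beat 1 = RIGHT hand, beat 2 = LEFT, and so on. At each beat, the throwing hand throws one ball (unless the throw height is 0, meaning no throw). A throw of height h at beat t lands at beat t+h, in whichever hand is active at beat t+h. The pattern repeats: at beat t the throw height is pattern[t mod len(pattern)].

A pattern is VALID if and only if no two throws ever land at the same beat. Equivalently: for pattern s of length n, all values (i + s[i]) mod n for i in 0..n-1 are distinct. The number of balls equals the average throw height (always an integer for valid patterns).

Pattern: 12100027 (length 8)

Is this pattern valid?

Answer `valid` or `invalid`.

Answer: invalid

Derivation:
i=0: (i + s[i]) mod n = (0 + 1) mod 8 = 1
i=1: (i + s[i]) mod n = (1 + 2) mod 8 = 3
i=2: (i + s[i]) mod n = (2 + 1) mod 8 = 3
i=3: (i + s[i]) mod n = (3 + 0) mod 8 = 3
i=4: (i + s[i]) mod n = (4 + 0) mod 8 = 4
i=5: (i + s[i]) mod n = (5 + 0) mod 8 = 5
i=6: (i + s[i]) mod n = (6 + 2) mod 8 = 0
i=7: (i + s[i]) mod n = (7 + 7) mod 8 = 6
Residues: [1, 3, 3, 3, 4, 5, 0, 6], distinct: False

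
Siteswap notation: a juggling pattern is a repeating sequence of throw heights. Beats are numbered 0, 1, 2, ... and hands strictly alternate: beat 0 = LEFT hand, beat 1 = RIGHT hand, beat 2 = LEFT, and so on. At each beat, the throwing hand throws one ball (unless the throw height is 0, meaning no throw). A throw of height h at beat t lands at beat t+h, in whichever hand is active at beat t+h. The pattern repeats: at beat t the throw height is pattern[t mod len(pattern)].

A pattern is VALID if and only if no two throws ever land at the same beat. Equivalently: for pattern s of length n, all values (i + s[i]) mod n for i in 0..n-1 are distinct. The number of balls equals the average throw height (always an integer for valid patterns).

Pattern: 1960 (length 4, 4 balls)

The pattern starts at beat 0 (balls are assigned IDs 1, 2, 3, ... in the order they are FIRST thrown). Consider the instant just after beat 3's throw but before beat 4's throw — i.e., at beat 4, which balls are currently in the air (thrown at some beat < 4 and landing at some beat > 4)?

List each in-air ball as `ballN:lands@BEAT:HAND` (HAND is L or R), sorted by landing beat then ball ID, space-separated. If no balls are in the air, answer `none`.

Beat 0 (L): throw ball1 h=1 -> lands@1:R; in-air after throw: [b1@1:R]
Beat 1 (R): throw ball1 h=9 -> lands@10:L; in-air after throw: [b1@10:L]
Beat 2 (L): throw ball2 h=6 -> lands@8:L; in-air after throw: [b2@8:L b1@10:L]
Beat 4 (L): throw ball3 h=1 -> lands@5:R; in-air after throw: [b3@5:R b2@8:L b1@10:L]

Answer: ball2:lands@8:L ball1:lands@10:L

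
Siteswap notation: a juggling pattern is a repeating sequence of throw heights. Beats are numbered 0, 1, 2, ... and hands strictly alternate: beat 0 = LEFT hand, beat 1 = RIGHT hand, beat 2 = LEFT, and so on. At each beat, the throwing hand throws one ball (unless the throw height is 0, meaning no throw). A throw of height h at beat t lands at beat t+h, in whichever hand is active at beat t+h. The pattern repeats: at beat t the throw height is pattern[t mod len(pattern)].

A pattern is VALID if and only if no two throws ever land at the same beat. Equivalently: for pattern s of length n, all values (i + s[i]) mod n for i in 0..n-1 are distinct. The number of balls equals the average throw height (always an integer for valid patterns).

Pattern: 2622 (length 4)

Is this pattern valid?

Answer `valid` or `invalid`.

Answer: valid

Derivation:
i=0: (i + s[i]) mod n = (0 + 2) mod 4 = 2
i=1: (i + s[i]) mod n = (1 + 6) mod 4 = 3
i=2: (i + s[i]) mod n = (2 + 2) mod 4 = 0
i=3: (i + s[i]) mod n = (3 + 2) mod 4 = 1
Residues: [2, 3, 0, 1], distinct: True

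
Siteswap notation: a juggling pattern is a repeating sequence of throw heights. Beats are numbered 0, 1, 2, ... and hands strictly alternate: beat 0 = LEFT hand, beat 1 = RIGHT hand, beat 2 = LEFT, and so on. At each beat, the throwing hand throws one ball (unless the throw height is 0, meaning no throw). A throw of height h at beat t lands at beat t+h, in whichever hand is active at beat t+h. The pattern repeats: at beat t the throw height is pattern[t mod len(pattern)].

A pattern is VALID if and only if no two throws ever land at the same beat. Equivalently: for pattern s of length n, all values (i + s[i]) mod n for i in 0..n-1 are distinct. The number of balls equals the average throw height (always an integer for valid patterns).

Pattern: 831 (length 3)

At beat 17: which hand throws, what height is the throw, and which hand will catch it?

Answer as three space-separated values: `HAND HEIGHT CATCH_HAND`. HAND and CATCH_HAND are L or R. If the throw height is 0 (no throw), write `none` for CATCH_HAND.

Beat 17: 17 mod 2 = 1, so hand = R
Throw height = pattern[17 mod 3] = pattern[2] = 1
Lands at beat 17+1=18, 18 mod 2 = 0, so catch hand = L

Answer: R 1 L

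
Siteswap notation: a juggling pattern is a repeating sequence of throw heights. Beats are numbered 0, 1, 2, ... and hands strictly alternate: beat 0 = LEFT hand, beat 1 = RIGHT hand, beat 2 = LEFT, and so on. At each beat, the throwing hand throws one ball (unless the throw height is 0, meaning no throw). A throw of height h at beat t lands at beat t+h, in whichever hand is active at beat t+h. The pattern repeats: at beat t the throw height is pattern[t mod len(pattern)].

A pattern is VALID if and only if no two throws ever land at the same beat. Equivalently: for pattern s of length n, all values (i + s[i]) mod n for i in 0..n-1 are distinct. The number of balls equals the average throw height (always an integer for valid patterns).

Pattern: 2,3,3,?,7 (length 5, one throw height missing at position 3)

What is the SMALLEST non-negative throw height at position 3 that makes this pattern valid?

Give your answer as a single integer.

i=0: (0 + 2) mod 5 = 2
i=1: (1 + 3) mod 5 = 4
i=2: (2 + 3) mod 5 = 0
i=3: s[i]=? (unknown)
i=4: (4 + 7) mod 5 = 1
Known residues: [0, 1, 2, 4]; need a permutation of 0..4, so missing residue r = 3
Need (3 + s) mod 5 = 3; smallest s = (3 - 3) mod 5 = 0

Answer: 0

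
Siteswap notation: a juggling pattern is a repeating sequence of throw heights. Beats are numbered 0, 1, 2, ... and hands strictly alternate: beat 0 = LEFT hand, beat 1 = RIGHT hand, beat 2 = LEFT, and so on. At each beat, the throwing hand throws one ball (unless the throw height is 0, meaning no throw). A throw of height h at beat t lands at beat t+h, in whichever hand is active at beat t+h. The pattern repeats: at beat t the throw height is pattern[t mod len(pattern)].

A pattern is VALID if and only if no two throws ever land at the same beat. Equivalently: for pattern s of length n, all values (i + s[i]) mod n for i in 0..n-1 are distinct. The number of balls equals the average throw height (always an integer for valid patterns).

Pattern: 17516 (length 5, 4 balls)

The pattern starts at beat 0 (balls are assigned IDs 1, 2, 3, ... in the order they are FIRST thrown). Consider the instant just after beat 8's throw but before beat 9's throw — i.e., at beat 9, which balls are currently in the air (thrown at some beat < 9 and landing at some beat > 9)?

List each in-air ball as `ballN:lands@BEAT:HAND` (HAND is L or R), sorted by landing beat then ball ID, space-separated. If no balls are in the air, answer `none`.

Beat 0 (L): throw ball1 h=1 -> lands@1:R; in-air after throw: [b1@1:R]
Beat 1 (R): throw ball1 h=7 -> lands@8:L; in-air after throw: [b1@8:L]
Beat 2 (L): throw ball2 h=5 -> lands@7:R; in-air after throw: [b2@7:R b1@8:L]
Beat 3 (R): throw ball3 h=1 -> lands@4:L; in-air after throw: [b3@4:L b2@7:R b1@8:L]
Beat 4 (L): throw ball3 h=6 -> lands@10:L; in-air after throw: [b2@7:R b1@8:L b3@10:L]
Beat 5 (R): throw ball4 h=1 -> lands@6:L; in-air after throw: [b4@6:L b2@7:R b1@8:L b3@10:L]
Beat 6 (L): throw ball4 h=7 -> lands@13:R; in-air after throw: [b2@7:R b1@8:L b3@10:L b4@13:R]
Beat 7 (R): throw ball2 h=5 -> lands@12:L; in-air after throw: [b1@8:L b3@10:L b2@12:L b4@13:R]
Beat 8 (L): throw ball1 h=1 -> lands@9:R; in-air after throw: [b1@9:R b3@10:L b2@12:L b4@13:R]
Beat 9 (R): throw ball1 h=6 -> lands@15:R; in-air after throw: [b3@10:L b2@12:L b4@13:R b1@15:R]

Answer: ball3:lands@10:L ball2:lands@12:L ball4:lands@13:R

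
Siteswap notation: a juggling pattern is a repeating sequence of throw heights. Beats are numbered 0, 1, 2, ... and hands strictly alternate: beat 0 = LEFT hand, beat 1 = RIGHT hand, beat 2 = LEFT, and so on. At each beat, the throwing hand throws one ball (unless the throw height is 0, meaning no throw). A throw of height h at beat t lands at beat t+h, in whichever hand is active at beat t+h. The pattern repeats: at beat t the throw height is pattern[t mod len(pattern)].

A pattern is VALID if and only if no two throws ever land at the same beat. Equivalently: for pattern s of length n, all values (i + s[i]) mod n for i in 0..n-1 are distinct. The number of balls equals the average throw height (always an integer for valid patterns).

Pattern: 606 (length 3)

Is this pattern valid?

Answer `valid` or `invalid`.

Answer: valid

Derivation:
i=0: (i + s[i]) mod n = (0 + 6) mod 3 = 0
i=1: (i + s[i]) mod n = (1 + 0) mod 3 = 1
i=2: (i + s[i]) mod n = (2 + 6) mod 3 = 2
Residues: [0, 1, 2], distinct: True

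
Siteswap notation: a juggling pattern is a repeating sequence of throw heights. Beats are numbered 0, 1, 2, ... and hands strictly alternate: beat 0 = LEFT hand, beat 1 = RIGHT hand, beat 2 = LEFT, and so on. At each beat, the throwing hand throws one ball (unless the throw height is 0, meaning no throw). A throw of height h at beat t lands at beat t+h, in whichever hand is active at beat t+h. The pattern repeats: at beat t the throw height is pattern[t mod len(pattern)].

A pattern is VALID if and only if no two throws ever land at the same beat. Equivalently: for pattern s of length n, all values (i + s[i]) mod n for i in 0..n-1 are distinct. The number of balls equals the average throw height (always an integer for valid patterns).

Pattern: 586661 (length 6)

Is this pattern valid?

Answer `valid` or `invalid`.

i=0: (i + s[i]) mod n = (0 + 5) mod 6 = 5
i=1: (i + s[i]) mod n = (1 + 8) mod 6 = 3
i=2: (i + s[i]) mod n = (2 + 6) mod 6 = 2
i=3: (i + s[i]) mod n = (3 + 6) mod 6 = 3
i=4: (i + s[i]) mod n = (4 + 6) mod 6 = 4
i=5: (i + s[i]) mod n = (5 + 1) mod 6 = 0
Residues: [5, 3, 2, 3, 4, 0], distinct: False

Answer: invalid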